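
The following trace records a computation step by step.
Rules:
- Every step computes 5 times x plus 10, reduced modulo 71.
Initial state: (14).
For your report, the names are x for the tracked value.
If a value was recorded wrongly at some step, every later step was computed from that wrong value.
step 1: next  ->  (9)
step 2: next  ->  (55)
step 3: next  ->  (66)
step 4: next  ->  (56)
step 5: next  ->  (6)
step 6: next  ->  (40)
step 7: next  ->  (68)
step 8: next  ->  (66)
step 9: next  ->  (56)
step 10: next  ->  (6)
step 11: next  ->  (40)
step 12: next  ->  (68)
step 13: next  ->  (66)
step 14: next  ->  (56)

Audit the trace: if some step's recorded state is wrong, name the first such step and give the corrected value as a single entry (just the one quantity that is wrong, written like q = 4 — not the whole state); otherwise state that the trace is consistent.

step 1: x = (5*14 + 10) mod 71 = 9 -> consistent with the trace
step 2: x = (5*9 + 10) mod 71 = 55 -> matches
step 3: x = (5*55 + 10) mod 71 = 1 -> the trace disagrees here
The earliest wrong entry is at step 3: it should read x = 1.

step 3, x = 1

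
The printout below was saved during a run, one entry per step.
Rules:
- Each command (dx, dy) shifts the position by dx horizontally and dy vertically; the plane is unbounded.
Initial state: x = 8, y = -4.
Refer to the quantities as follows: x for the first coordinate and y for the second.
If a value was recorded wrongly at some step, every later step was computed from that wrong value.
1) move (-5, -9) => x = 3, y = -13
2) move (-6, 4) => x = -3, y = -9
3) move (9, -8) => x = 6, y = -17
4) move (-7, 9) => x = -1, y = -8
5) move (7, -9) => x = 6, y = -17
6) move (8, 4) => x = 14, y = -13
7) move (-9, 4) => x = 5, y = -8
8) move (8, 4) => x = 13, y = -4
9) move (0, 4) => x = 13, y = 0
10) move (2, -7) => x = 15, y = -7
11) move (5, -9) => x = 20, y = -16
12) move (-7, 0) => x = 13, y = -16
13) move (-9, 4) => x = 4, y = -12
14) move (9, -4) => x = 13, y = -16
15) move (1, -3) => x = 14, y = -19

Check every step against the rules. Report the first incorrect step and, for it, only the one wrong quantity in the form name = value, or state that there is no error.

step 7, y = -9

Recomputing the run from the initial state:
step 1: x = 3, y = -13
step 2: x = -3, y = -9
step 3: x = 6, y = -17
step 4: x = -1, y = -8
step 5: x = 6, y = -17
step 6: x = 14, y = -13
step 7: x = 5, y = -9
step 8: x = 13, y = -5
step 9: x = 13, y = -1
step 10: x = 15, y = -8
step 11: x = 20, y = -17
step 12: x = 13, y = -17
step 13: x = 4, y = -13
step 14: x = 13, y = -17
step 15: x = 14, y = -20
The first disagreement with the printout is at step 7, where the value should be y = -9.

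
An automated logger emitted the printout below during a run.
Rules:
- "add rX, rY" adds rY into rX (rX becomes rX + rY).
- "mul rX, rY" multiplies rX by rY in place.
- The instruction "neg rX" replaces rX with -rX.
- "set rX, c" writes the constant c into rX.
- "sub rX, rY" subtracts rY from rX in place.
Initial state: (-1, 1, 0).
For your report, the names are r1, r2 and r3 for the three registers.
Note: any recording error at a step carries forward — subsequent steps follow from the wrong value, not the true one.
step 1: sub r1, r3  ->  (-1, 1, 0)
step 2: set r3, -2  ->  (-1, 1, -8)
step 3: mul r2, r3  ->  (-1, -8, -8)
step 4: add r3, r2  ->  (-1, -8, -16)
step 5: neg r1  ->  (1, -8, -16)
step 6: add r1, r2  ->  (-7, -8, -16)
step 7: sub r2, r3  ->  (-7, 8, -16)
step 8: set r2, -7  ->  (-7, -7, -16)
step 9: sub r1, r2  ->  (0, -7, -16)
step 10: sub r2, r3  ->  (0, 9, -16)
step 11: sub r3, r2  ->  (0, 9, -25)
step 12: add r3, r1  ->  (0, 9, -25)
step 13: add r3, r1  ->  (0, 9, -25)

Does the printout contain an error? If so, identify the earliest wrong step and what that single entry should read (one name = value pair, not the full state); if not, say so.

step 2, r3 = -2

Step 1: r1 = -1 - 0 = -1 — consistent with the printout.
Step 2: r3 = -2 — a discrepancy with the printout.
First deviation found at step 2; the corrected entry is r3 = -2.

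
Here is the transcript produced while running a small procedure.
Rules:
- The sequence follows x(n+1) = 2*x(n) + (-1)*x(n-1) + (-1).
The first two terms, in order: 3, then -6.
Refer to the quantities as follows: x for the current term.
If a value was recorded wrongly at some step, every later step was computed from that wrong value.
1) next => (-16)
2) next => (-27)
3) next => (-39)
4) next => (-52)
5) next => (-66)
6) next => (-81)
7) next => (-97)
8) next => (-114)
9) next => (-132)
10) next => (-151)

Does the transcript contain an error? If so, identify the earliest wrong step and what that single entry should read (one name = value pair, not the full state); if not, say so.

no error

1. x = 2*(-6) + (-1)*(3) + (-1) = -16 (agrees with the transcript)
2. x = 2*(-16) + (-1)*(-6) + (-1) = -27 (confirmed correct)
3. x = 2*(-27) + (-1)*(-16) + (-1) = -39 (consistent with the transcript)
4. x = 2*(-39) + (-1)*(-27) + (-1) = -52 (no discrepancy)
5. x = 2*(-52) + (-1)*(-39) + (-1) = -66 (confirmed correct)
6. x = 2*(-66) + (-1)*(-52) + (-1) = -81 (confirmed correct)
7. x = 2*(-81) + (-1)*(-66) + (-1) = -97 (consistent with the transcript)
8. x = 2*(-97) + (-1)*(-81) + (-1) = -114 (in agreement)
9. x = 2*(-114) + (-1)*(-97) + (-1) = -132 (agrees with the transcript)
10. x = 2*(-132) + (-1)*(-114) + (-1) = -151 (no discrepancy)
All steps check out; nothing to correct.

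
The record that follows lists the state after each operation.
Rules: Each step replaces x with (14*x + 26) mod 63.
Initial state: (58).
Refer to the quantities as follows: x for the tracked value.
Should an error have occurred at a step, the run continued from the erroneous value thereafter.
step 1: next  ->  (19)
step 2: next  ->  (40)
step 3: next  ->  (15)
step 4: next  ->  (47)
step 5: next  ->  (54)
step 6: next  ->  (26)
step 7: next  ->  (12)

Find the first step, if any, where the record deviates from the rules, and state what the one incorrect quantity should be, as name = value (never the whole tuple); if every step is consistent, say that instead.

step 3, x = 19

step 1: x = (14*58 + 26) mod 63 = 19 -> verified
step 2: x = (14*19 + 26) mod 63 = 40 -> no discrepancy
step 3: x = (14*40 + 26) mod 63 = 19 -> not what was recorded
That makes step 3 the first incorrect line — x = 19 is what it should show.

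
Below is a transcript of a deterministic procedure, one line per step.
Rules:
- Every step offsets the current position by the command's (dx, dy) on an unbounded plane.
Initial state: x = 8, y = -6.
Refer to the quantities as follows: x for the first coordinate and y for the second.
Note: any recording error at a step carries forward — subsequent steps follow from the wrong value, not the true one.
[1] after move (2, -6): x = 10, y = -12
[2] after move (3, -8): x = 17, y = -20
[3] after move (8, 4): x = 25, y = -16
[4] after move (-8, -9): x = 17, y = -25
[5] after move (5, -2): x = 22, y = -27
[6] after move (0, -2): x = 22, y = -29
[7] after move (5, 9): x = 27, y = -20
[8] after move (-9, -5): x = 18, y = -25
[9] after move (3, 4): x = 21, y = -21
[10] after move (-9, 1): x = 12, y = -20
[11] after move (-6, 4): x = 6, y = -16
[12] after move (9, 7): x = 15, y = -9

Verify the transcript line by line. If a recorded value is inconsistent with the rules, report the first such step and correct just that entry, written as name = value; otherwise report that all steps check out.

step 2, x = 13

1. x = 8 + (2) = 10, y = -6 + (-6) = -12 (checks out)
2. x = 10 + (3) = 13, y = -12 + (-8) = -20 (first mismatch against the transcript)
Step 2 is the first one off; corrected, x = 13.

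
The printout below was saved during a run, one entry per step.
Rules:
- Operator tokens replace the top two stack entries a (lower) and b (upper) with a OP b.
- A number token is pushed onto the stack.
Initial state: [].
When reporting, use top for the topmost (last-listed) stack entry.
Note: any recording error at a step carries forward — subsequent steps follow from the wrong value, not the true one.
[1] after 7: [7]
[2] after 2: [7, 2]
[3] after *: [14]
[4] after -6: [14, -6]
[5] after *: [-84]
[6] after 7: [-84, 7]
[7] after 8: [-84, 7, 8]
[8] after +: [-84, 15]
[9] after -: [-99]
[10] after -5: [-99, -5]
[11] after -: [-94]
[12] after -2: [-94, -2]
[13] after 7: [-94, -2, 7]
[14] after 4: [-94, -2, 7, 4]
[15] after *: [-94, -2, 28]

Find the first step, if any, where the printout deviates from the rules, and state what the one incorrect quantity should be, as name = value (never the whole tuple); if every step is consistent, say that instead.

step 1: push 7: top = 7 -> no discrepancy
step 2: push 2: top = 2 -> checks out
step 3: 7 * 2 = 14 -> same as recorded
step 4: push -6: top = -6 -> same as recorded
step 5: 14 * -6 = -84 -> no discrepancy
step 6: push 7: top = 7 -> agrees with the printout
step 7: push 8: top = 8 -> consistent with the printout
step 8: 7 + 8 = 15 -> matches
step 9: -84 - 15 = -99 -> no discrepancy
step 10: push -5: top = -5 -> in agreement
step 11: -99 - -5 = -94 -> exactly as logged
step 12: push -2: top = -2 -> verified
step 13: push 7: top = 7 -> same as recorded
step 14: push 4: top = 4 -> checks out
step 15: 7 * 4 = 28 -> checks out
All steps check out; nothing to correct.

no error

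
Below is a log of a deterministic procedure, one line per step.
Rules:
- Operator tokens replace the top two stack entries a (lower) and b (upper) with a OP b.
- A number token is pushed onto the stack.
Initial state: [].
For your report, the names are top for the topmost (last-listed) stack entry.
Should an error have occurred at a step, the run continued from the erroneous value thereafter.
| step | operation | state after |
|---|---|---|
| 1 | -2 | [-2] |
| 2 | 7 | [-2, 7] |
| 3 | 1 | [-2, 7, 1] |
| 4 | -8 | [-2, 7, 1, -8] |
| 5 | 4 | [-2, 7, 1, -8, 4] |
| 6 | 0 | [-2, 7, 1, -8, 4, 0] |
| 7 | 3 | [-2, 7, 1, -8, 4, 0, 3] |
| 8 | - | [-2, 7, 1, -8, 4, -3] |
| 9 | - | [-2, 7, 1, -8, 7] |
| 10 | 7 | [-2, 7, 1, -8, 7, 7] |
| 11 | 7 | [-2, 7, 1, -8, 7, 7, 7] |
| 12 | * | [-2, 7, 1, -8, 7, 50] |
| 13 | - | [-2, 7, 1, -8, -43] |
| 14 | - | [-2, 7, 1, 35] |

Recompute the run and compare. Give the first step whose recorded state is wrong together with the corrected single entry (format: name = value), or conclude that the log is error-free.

step 12, top = 49

Step 1: push -2: top = -2 — checks out.
Step 2: push 7: top = 7 — agrees with the log.
Step 3: push 1: top = 1 — in agreement.
Step 4: push -8: top = -8 — agrees with the log.
Step 5: push 4: top = 4 — no discrepancy.
Step 6: push 0: top = 0 — same as recorded.
Step 7: push 3: top = 3 — in agreement.
Step 8: 0 - 3 = -3 — in agreement.
Step 9: 4 - -3 = 7 — checks out.
Step 10: push 7: top = 7 — agrees with the log.
Step 11: push 7: top = 7 — matches.
Step 12: 7 * 7 = 49 — the log disagrees here.
The earliest wrong entry is at step 12: it should read top = 49.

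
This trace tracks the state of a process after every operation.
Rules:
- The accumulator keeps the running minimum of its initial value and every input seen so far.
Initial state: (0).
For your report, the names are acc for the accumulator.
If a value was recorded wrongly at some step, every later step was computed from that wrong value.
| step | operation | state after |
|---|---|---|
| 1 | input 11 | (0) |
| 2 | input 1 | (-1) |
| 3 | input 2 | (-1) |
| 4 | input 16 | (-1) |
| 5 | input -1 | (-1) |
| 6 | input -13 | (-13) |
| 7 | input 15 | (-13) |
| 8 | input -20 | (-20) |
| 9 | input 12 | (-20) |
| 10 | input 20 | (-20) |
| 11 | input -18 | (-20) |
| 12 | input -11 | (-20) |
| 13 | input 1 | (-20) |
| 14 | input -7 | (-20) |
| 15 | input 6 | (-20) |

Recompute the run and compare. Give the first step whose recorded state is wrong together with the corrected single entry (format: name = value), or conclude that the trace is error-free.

step 2, acc = 0

step 1: acc = min(0, 11) = 0 -> in agreement
step 2: acc = min(0, 1) = 0 -> the trace disagrees here
Conclusion: step 2 carries the first error; the entry should be acc = 0.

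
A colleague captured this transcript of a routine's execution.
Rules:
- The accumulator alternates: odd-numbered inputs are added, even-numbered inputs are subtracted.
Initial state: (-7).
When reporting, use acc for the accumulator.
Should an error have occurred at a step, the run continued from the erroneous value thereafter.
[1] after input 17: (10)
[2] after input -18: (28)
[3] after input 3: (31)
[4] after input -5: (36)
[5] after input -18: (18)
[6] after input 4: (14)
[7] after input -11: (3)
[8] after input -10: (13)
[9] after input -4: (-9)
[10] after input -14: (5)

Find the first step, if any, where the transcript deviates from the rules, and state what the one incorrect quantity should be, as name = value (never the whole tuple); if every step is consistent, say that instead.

step 9, acc = 9

step 1: acc = -7 + 17 = 10 -> no discrepancy
step 2: acc = 10 - -18 = 28 -> matches
step 3: acc = 28 + 3 = 31 -> no discrepancy
step 4: acc = 31 - -5 = 36 -> no discrepancy
step 5: acc = 36 + -18 = 18 -> checks out
step 6: acc = 18 - 4 = 14 -> in agreement
step 7: acc = 14 + -11 = 3 -> consistent with the transcript
step 8: acc = 3 - -10 = 13 -> same as recorded
step 9: acc = 13 + -4 = 9 -> this is not what the transcript shows
So the first discrepancy is step 9, where the right value is acc = 9.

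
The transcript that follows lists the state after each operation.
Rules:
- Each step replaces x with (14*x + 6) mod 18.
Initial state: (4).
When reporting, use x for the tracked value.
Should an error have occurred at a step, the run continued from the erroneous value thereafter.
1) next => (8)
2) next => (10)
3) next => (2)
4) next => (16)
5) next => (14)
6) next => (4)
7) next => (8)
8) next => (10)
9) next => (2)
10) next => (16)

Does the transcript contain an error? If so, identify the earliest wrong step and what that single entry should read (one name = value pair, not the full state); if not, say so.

Recomputing the run from the initial state:
step 1: x = 8
step 2: x = 10
step 3: x = 2
step 4: x = 16
step 5: x = 14
step 6: x = 4
step 7: x = 8
step 8: x = 10
step 9: x = 2
step 10: x = 16
This matches the transcript at every step.

no error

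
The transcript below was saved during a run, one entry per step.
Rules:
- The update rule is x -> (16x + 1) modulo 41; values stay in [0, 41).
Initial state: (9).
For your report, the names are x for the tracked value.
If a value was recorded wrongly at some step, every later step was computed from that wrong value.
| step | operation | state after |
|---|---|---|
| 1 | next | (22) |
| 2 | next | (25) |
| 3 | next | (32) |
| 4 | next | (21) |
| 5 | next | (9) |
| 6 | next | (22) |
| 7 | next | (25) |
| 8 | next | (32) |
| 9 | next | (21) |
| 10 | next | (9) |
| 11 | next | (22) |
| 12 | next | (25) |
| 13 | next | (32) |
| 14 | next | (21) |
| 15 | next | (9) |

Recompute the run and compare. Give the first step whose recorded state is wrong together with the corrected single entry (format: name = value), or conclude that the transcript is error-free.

Step 1: x = (16*9 + 1) mod 41 = 22 — same as recorded.
Step 2: x = (16*22 + 1) mod 41 = 25 — exactly as logged.
Step 3: x = (16*25 + 1) mod 41 = 32 — no discrepancy.
Step 4: x = (16*32 + 1) mod 41 = 21 — checks out.
Step 5: x = (16*21 + 1) mod 41 = 9 — verified.
Step 6: x = (16*9 + 1) mod 41 = 22 — no discrepancy.
Step 7: x = (16*22 + 1) mod 41 = 25 — verified.
Step 8: x = (16*25 + 1) mod 41 = 32 — consistent with the transcript.
Step 9: x = (16*32 + 1) mod 41 = 21 — matches.
Step 10: x = (16*21 + 1) mod 41 = 9 — same as recorded.
Step 11: x = (16*9 + 1) mod 41 = 22 — confirmed correct.
Step 12: x = (16*22 + 1) mod 41 = 25 — checks out.
Step 13: x = (16*25 + 1) mod 41 = 32 — in agreement.
Step 14: x = (16*32 + 1) mod 41 = 21 — in agreement.
Step 15: x = (16*21 + 1) mod 41 = 9 — verified.
Every step is consistent.

no error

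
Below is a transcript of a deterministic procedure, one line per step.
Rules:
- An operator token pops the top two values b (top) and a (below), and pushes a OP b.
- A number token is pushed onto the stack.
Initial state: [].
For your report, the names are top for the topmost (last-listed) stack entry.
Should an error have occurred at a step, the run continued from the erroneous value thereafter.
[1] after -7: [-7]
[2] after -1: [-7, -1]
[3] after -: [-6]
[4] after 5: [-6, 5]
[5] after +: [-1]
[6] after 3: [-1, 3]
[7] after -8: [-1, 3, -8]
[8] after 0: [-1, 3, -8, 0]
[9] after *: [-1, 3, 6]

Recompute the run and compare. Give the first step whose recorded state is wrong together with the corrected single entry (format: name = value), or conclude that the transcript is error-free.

step 9, top = 0

Step 1: push -7: top = -7 — verified.
Step 2: push -1: top = -1 — same as recorded.
Step 3: -7 - -1 = -6 — agrees with the transcript.
Step 4: push 5: top = 5 — confirmed correct.
Step 5: -6 + 5 = -1 — no discrepancy.
Step 6: push 3: top = 3 — agrees with the transcript.
Step 7: push -8: top = -8 — agrees with the transcript.
Step 8: push 0: top = 0 — confirmed correct.
Step 9: -8 * 0 = 0 — not what was recorded.
So the first discrepancy is step 9, where the right value is top = 0.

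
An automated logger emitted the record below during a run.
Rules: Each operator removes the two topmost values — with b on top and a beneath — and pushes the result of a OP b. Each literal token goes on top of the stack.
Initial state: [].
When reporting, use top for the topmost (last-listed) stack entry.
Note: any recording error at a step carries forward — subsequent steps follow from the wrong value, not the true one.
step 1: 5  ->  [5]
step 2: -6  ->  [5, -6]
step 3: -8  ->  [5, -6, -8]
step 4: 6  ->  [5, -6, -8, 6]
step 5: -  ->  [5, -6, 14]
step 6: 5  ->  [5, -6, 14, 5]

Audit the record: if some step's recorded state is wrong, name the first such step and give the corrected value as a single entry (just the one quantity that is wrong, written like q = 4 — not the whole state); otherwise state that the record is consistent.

step 5, top = -14

Step 1: push 5: top = 5 — no discrepancy.
Step 2: push -6: top = -6 — no discrepancy.
Step 3: push -8: top = -8 — no discrepancy.
Step 4: push 6: top = 6 — exactly as logged.
Step 5: -8 - 6 = -14 — the recorded entry deviates here.
First incorrect step: 5; the correct value is top = -14.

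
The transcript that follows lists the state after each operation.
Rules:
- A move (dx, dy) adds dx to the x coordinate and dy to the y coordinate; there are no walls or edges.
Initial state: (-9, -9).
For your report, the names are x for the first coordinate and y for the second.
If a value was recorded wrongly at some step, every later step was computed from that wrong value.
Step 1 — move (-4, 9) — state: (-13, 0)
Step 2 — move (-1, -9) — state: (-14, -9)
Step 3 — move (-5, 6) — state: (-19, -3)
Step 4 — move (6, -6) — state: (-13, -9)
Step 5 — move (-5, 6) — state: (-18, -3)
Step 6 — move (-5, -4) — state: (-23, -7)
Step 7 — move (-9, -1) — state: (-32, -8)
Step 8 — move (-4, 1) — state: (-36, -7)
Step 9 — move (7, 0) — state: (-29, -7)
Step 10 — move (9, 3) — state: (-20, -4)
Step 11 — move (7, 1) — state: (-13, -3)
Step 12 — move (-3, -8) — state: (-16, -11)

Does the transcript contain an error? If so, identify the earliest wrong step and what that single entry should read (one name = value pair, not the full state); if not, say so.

1. x = -9 + (-4) = -13, y = -9 + (9) = 0 (checks out)
2. x = -13 + (-1) = -14, y = 0 + (-9) = -9 (matches)
3. x = -14 + (-5) = -19, y = -9 + (6) = -3 (verified)
4. x = -19 + (6) = -13, y = -3 + (-6) = -9 (matches)
5. x = -13 + (-5) = -18, y = -9 + (6) = -3 (no discrepancy)
6. x = -18 + (-5) = -23, y = -3 + (-4) = -7 (in agreement)
7. x = -23 + (-9) = -32, y = -7 + (-1) = -8 (agrees with the transcript)
8. x = -32 + (-4) = -36, y = -8 + (1) = -7 (same as recorded)
9. x = -36 + (7) = -29, y = -7 + (0) = -7 (consistent with the transcript)
10. x = -29 + (9) = -20, y = -7 + (3) = -4 (in agreement)
11. x = -20 + (7) = -13, y = -4 + (1) = -3 (agrees with the transcript)
12. x = -13 + (-3) = -16, y = -3 + (-8) = -11 (consistent with the transcript)
Nothing is out of place; the run is error-free.

no error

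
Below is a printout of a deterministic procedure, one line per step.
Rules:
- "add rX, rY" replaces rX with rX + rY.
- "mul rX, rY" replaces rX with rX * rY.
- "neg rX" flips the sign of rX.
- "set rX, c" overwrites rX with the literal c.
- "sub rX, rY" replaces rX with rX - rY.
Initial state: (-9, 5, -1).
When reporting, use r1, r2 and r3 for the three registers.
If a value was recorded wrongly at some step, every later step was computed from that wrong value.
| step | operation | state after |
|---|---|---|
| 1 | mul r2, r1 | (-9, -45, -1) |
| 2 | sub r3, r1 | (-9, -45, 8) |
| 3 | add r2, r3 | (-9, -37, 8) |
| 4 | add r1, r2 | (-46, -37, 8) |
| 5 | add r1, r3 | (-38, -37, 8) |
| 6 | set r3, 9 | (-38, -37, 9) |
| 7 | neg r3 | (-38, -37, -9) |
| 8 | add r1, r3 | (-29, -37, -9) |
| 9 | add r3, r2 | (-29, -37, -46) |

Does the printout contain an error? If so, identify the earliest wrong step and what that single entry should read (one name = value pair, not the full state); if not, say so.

Recomputing the run from the initial state:
step 1: r1 = -9, r2 = -45, r3 = -1
step 2: r1 = -9, r2 = -45, r3 = 8
step 3: r1 = -9, r2 = -37, r3 = 8
step 4: r1 = -46, r2 = -37, r3 = 8
step 5: r1 = -38, r2 = -37, r3 = 8
step 6: r1 = -38, r2 = -37, r3 = 9
step 7: r1 = -38, r2 = -37, r3 = -9
step 8: r1 = -47, r2 = -37, r3 = -9
step 9: r1 = -47, r2 = -37, r3 = -46
The first disagreement with the printout is at step 8, where the value should be r1 = -47.

step 8, r1 = -47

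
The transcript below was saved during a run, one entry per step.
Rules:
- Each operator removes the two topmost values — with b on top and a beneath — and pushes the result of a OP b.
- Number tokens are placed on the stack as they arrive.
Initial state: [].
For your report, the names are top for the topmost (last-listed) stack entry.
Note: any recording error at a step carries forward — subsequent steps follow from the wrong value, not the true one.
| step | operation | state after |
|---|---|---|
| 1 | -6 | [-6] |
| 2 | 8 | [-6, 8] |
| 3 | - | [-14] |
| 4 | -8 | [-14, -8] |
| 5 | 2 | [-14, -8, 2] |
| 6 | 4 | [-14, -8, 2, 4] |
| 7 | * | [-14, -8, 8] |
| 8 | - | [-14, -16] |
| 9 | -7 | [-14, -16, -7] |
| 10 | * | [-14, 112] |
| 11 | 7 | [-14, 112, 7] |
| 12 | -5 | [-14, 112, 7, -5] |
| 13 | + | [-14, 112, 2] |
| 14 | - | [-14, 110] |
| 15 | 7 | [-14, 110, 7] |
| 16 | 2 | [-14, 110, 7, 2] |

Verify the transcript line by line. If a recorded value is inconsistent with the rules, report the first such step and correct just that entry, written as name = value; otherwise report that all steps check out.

no error

1. push -6: top = -6 (no discrepancy)
2. push 8: top = 8 (confirmed correct)
3. -6 - 8 = -14 (in agreement)
4. push -8: top = -8 (confirmed correct)
5. push 2: top = 2 (matches)
6. push 4: top = 4 (confirmed correct)
7. 2 * 4 = 8 (same as recorded)
8. -8 - 8 = -16 (in agreement)
9. push -7: top = -7 (matches)
10. -16 * -7 = 112 (exactly as logged)
11. push 7: top = 7 (no discrepancy)
12. push -5: top = -5 (agrees with the transcript)
13. 7 + -5 = 2 (exactly as logged)
14. 112 - 2 = 110 (same as recorded)
15. push 7: top = 7 (consistent with the transcript)
16. push 2: top = 2 (matches)
All steps check out; nothing to correct.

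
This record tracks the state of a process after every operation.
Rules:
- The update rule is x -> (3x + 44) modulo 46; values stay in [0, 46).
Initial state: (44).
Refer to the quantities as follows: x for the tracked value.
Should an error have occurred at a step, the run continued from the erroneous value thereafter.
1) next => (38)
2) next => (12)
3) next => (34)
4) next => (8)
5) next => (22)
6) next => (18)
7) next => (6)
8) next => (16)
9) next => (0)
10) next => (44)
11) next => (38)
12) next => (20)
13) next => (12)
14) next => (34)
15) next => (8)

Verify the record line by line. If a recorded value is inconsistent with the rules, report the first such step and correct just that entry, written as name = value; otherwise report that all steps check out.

step 1: x = (3*44 + 44) mod 46 = 38 -> no discrepancy
step 2: x = (3*38 + 44) mod 46 = 20 -> the entry is off here
The earliest wrong entry is at step 2: it should read x = 20.

step 2, x = 20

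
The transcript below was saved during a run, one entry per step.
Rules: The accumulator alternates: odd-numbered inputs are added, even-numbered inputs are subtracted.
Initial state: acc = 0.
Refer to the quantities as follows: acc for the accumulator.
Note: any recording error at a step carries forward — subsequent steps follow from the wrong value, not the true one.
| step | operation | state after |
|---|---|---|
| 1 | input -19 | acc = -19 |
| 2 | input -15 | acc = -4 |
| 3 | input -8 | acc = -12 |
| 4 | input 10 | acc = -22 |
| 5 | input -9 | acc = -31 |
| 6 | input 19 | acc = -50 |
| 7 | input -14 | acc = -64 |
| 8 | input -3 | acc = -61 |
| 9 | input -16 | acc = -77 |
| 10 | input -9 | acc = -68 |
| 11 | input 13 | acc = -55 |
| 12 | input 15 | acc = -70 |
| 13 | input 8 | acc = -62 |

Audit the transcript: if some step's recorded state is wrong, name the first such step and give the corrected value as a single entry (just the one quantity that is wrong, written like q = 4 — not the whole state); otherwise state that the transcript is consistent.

no error

Recomputing the run from the initial state:
step 1: acc = -19
step 2: acc = -4
step 3: acc = -12
step 4: acc = -22
step 5: acc = -31
step 6: acc = -50
step 7: acc = -64
step 8: acc = -61
step 9: acc = -77
step 10: acc = -68
step 11: acc = -55
step 12: acc = -70
step 13: acc = -62
This matches the transcript at every step.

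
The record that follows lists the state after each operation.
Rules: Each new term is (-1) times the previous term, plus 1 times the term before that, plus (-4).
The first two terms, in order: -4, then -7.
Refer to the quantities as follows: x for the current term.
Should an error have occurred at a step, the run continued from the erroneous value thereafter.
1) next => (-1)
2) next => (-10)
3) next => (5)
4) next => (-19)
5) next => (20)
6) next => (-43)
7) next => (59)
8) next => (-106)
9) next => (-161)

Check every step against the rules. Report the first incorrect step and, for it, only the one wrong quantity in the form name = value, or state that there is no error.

step 9, x = 161

Recomputing the run from the initial state:
step 1: x = -1
step 2: x = -10
step 3: x = 5
step 4: x = -19
step 5: x = 20
step 6: x = -43
step 7: x = 59
step 8: x = -106
step 9: x = 161
The first disagreement with the record is at step 9, where the value should be x = 161.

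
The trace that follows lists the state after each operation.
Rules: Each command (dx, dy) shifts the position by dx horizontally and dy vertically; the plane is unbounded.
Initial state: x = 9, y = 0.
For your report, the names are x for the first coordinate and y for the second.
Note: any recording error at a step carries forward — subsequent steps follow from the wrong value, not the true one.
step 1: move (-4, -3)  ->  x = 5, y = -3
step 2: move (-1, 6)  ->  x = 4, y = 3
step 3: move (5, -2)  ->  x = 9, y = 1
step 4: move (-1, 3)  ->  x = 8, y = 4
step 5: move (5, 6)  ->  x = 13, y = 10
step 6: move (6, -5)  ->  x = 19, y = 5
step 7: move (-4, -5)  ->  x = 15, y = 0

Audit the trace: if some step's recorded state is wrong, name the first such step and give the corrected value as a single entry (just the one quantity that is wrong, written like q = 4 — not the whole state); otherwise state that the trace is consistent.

1. x = 9 + (-4) = 5, y = 0 + (-3) = -3 (consistent with the trace)
2. x = 5 + (-1) = 4, y = -3 + (6) = 3 (same as recorded)
3. x = 4 + (5) = 9, y = 3 + (-2) = 1 (agrees with the trace)
4. x = 9 + (-1) = 8, y = 1 + (3) = 4 (same as recorded)
5. x = 8 + (5) = 13, y = 4 + (6) = 10 (no discrepancy)
6. x = 13 + (6) = 19, y = 10 + (-5) = 5 (agrees with the trace)
7. x = 19 + (-4) = 15, y = 5 + (-5) = 0 (exactly as logged)
No step deviates from the rules.

no error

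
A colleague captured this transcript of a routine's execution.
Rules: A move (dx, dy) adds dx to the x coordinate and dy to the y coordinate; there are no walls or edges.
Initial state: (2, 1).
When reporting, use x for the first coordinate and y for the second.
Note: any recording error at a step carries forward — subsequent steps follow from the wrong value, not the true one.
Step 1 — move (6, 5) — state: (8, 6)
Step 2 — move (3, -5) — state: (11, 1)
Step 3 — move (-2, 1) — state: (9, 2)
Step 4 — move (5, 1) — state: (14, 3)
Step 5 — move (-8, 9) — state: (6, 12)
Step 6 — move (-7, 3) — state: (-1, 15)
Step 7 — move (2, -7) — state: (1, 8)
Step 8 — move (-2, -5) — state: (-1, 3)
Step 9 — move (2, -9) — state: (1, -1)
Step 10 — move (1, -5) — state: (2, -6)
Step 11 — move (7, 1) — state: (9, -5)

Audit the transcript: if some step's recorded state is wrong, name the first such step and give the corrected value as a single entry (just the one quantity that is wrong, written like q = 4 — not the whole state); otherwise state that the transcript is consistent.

step 9, y = -6

Recomputing the run from the initial state:
step 1: x = 8, y = 6
step 2: x = 11, y = 1
step 3: x = 9, y = 2
step 4: x = 14, y = 3
step 5: x = 6, y = 12
step 6: x = -1, y = 15
step 7: x = 1, y = 8
step 8: x = -1, y = 3
step 9: x = 1, y = -6
step 10: x = 2, y = -11
step 11: x = 9, y = -10
The first disagreement with the transcript is at step 9, where the value should be y = -6.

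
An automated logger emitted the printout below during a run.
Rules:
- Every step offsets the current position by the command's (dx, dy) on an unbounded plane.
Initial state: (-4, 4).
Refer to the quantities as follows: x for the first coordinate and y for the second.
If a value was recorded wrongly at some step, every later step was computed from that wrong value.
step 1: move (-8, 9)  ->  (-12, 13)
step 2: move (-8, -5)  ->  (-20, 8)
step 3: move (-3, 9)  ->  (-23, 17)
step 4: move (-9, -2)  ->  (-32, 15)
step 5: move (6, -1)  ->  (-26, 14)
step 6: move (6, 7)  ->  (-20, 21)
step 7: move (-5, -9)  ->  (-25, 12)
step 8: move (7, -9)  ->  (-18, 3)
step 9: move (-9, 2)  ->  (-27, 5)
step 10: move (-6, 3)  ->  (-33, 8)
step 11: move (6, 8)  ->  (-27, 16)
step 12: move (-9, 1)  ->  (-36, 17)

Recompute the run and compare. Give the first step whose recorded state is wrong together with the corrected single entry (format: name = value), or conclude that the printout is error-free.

1. x = -4 + (-8) = -12, y = 4 + (9) = 13 (checks out)
2. x = -12 + (-8) = -20, y = 13 + (-5) = 8 (same as recorded)
3. x = -20 + (-3) = -23, y = 8 + (9) = 17 (agrees with the printout)
4. x = -23 + (-9) = -32, y = 17 + (-2) = 15 (confirmed correct)
5. x = -32 + (6) = -26, y = 15 + (-1) = 14 (confirmed correct)
6. x = -26 + (6) = -20, y = 14 + (7) = 21 (matches)
7. x = -20 + (-5) = -25, y = 21 + (-9) = 12 (checks out)
8. x = -25 + (7) = -18, y = 12 + (-9) = 3 (agrees with the printout)
9. x = -18 + (-9) = -27, y = 3 + (2) = 5 (exactly as logged)
10. x = -27 + (-6) = -33, y = 5 + (3) = 8 (consistent with the printout)
11. x = -33 + (6) = -27, y = 8 + (8) = 16 (consistent with the printout)
12. x = -27 + (-9) = -36, y = 16 + (1) = 17 (in agreement)
Nothing is out of place; the run is error-free.

no error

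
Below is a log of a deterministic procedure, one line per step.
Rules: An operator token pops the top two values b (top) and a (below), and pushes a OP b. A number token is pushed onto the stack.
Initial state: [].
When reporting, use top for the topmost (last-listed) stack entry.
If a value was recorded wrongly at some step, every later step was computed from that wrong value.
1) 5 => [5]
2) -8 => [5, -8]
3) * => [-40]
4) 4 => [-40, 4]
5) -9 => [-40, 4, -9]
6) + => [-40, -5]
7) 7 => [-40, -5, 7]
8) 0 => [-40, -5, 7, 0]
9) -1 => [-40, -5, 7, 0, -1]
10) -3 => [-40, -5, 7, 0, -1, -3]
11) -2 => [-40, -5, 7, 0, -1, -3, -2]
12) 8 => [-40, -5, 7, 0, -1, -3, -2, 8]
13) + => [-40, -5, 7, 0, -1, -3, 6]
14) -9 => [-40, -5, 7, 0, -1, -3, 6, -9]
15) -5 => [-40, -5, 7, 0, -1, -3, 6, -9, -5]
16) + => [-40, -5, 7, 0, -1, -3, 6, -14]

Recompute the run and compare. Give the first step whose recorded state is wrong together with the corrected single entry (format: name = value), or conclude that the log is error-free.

no error

Recomputing the run from the initial state:
step 1: [5]
step 2: [5, -8]
step 3: [-40]
step 4: [-40, 4]
step 5: [-40, 4, -9]
step 6: [-40, -5]
step 7: [-40, -5, 7]
step 8: [-40, -5, 7, 0]
step 9: [-40, -5, 7, 0, -1]
step 10: [-40, -5, 7, 0, -1, -3]
step 11: [-40, -5, 7, 0, -1, -3, -2]
step 12: [-40, -5, 7, 0, -1, -3, -2, 8]
step 13: [-40, -5, 7, 0, -1, -3, 6]
step 14: [-40, -5, 7, 0, -1, -3, 6, -9]
step 15: [-40, -5, 7, 0, -1, -3, 6, -9, -5]
step 16: [-40, -5, 7, 0, -1, -3, 6, -14]
This matches the log at every step.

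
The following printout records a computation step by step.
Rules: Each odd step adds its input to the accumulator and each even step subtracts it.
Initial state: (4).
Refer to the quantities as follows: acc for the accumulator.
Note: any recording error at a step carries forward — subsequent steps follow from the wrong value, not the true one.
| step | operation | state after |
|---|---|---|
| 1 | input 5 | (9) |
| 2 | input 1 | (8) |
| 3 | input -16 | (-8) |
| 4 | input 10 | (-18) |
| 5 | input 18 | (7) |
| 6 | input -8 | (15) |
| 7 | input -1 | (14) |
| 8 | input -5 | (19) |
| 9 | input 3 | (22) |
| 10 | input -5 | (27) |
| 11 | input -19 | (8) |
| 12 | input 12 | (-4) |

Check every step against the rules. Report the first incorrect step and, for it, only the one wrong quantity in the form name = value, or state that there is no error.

Recomputing the run from the initial state:
step 1: acc = 9
step 2: acc = 8
step 3: acc = -8
step 4: acc = -18
step 5: acc = 0
step 6: acc = 8
step 7: acc = 7
step 8: acc = 12
step 9: acc = 15
step 10: acc = 20
step 11: acc = 1
step 12: acc = -11
The first disagreement with the printout is at step 5, where the value should be acc = 0.

step 5, acc = 0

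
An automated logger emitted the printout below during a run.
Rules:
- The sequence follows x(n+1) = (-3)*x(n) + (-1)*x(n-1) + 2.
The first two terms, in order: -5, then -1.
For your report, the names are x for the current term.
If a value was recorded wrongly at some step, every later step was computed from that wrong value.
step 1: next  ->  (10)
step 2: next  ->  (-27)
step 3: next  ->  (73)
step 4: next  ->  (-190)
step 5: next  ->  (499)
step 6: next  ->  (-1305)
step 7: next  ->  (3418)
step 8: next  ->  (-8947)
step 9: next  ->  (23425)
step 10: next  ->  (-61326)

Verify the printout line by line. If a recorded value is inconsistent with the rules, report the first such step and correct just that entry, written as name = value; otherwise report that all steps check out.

no error

Recomputing the run from the initial state:
step 1: x = 10
step 2: x = -27
step 3: x = 73
step 4: x = -190
step 5: x = 499
step 6: x = -1305
step 7: x = 3418
step 8: x = -8947
step 9: x = 23425
step 10: x = -61326
This matches the printout at every step.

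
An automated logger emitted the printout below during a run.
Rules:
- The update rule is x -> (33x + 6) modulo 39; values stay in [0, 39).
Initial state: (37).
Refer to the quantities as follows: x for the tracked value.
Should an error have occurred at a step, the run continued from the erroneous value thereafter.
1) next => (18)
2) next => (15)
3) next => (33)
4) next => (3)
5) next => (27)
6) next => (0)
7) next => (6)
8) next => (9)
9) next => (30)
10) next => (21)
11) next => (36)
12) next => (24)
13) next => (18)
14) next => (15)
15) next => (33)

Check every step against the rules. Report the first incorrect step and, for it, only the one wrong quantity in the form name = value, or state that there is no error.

no error

Recomputing the run from the initial state:
step 1: x = 18
step 2: x = 15
step 3: x = 33
step 4: x = 3
step 5: x = 27
step 6: x = 0
step 7: x = 6
step 8: x = 9
step 9: x = 30
step 10: x = 21
step 11: x = 36
step 12: x = 24
step 13: x = 18
step 14: x = 15
step 15: x = 33
This matches the printout at every step.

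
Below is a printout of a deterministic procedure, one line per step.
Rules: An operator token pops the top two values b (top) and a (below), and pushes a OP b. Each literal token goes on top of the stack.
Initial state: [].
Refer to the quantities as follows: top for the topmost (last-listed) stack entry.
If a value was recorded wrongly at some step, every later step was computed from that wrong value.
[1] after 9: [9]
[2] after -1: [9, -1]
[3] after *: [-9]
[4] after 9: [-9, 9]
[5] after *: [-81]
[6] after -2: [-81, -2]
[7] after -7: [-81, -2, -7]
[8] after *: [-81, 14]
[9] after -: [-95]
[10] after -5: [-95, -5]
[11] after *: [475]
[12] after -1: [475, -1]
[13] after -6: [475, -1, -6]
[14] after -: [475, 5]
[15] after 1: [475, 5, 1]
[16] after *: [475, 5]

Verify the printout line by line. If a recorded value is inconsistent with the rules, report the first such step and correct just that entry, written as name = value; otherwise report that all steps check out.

no error

step 1: push 9: top = 9 -> same as recorded
step 2: push -1: top = -1 -> consistent with the printout
step 3: 9 * -1 = -9 -> consistent with the printout
step 4: push 9: top = 9 -> same as recorded
step 5: -9 * 9 = -81 -> matches
step 6: push -2: top = -2 -> same as recorded
step 7: push -7: top = -7 -> confirmed correct
step 8: -2 * -7 = 14 -> exactly as logged
step 9: -81 - 14 = -95 -> matches
step 10: push -5: top = -5 -> checks out
step 11: -95 * -5 = 475 -> agrees with the printout
step 12: push -1: top = -1 -> agrees with the printout
step 13: push -6: top = -6 -> exactly as logged
step 14: -1 - -6 = 5 -> matches
step 15: push 1: top = 1 -> in agreement
step 16: 5 * 1 = 5 -> no discrepancy
Nothing is out of place; the run is error-free.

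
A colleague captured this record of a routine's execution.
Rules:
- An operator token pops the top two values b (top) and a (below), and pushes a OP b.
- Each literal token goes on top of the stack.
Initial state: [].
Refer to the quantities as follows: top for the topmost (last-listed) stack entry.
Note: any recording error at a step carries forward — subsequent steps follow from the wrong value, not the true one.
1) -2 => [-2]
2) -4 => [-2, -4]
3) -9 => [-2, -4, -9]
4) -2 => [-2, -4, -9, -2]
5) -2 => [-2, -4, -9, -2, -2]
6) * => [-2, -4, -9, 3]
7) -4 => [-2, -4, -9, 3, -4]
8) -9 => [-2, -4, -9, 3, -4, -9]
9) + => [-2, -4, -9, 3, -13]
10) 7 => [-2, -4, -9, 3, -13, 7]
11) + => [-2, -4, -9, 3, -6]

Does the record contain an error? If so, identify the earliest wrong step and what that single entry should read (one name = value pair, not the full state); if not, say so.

step 6, top = 4

1. push -2: top = -2 (verified)
2. push -4: top = -4 (agrees with the record)
3. push -9: top = -9 (verified)
4. push -2: top = -2 (no discrepancy)
5. push -2: top = -2 (agrees with the record)
6. -2 * -2 = 4 (the record disagrees here)
So the first discrepancy is step 6, where the right value is top = 4.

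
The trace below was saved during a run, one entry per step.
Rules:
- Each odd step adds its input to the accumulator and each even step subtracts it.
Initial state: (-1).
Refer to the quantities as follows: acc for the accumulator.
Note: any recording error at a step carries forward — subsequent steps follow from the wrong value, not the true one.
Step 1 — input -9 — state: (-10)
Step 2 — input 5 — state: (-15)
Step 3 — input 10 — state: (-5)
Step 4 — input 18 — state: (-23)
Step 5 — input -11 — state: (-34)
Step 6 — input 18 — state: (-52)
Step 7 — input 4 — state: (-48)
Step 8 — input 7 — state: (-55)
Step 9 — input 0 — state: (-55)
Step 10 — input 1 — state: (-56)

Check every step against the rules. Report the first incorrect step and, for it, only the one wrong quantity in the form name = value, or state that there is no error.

Recomputing the run from the initial state:
step 1: acc = -10
step 2: acc = -15
step 3: acc = -5
step 4: acc = -23
step 5: acc = -34
step 6: acc = -52
step 7: acc = -48
step 8: acc = -55
step 9: acc = -55
step 10: acc = -56
This matches the trace at every step.

no error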